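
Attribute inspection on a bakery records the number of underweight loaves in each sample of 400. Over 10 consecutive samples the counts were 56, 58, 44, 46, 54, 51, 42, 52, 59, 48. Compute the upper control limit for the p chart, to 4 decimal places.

p̄ = Σdᵢ / (k·n) = 510 / (10 × 400) = 0.12750
UCL = p̄ + 3·√(p̄(1−p̄)/n) = 0.12750 + 3 × √(0.12750×0.87250/400) = 0.12750 + 3 × 0.01668 = 0.17753

0.1775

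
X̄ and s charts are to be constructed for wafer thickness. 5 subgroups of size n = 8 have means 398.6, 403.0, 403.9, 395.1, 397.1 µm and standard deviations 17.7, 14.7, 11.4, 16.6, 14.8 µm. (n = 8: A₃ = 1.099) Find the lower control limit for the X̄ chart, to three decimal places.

383.011

X̄̄ = (398.6 + 403.0 + 403.9 + 395.1 + 397.1) / 5 = 399.5400
s̄ = (17.7 + 14.7 + 11.4 + 16.6 + 14.8) / 5 = 15.0400
LCL = X̄̄ − A₃·s̄ = 399.5400 − 1.099 × 15.0400 = 383.0110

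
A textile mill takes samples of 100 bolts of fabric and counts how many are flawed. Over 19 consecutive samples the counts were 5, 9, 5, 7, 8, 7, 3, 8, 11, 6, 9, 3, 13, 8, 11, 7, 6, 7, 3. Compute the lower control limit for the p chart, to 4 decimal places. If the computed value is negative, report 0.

p̄ = Σdᵢ / (k·n) = 136 / (19 × 100) = 0.07158
LCL = p̄ − 3·√(p̄(1−p̄)/n) = 0.07158 − 3 × 0.02578 = -0.00576 → 0 (negative, so LCL = 0)

0.0000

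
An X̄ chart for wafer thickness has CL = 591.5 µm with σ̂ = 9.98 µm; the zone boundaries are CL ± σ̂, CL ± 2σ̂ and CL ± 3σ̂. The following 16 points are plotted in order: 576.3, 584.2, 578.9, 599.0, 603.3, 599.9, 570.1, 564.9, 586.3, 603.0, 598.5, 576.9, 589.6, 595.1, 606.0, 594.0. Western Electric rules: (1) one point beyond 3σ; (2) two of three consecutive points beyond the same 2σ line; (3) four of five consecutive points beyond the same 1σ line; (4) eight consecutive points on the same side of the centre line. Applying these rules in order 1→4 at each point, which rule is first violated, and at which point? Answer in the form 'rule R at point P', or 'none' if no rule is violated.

Zone of each point (C = within 1σ̂, B = 1σ̂–2σ̂, A = 2σ̂–3σ̂, * = beyond 3σ̂; sign = side of CL): 1:-B, 2:-C, 3:-B, 4:+C, 5:+B, 6:+C, 7:-A, 8:-A, 9:-C, 10:+B, 11:+C, 12:-B, 13:-C, 14:+C, 15:+B, 16:+C
Rule 2 (two of three consecutive points beyond the same 2σ limit) is satisfied at point 8.

rule 2 at point 8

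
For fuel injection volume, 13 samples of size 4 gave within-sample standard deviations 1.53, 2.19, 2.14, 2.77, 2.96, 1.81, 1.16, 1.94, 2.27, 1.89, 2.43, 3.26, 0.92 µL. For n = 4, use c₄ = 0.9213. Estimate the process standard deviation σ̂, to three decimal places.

2.277

s̄ = (1.53 + 2.19 + 2.14 + 2.77 + 2.96 + 1.81 + 1.16 + 1.94 + 2.27 + 1.89 + 2.43 + 3.26 + 0.92) / 13 = 2.0977
σ̂ = s̄ / c₄ = 2.0977 / 0.9213 = 2.2769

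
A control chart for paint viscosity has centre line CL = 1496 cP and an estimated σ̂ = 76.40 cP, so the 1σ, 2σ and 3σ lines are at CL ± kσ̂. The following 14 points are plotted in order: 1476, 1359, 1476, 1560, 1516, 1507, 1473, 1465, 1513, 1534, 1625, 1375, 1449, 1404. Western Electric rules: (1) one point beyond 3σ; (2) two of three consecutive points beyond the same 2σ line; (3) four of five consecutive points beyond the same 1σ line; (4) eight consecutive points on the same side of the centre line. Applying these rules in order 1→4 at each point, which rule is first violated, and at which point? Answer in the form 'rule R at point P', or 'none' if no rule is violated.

Zone of each point (C = within 1σ̂, B = 1σ̂–2σ̂, A = 2σ̂–3σ̂, * = beyond 3σ̂; sign = side of CL): 1:-C, 2:-B, 3:-C, 4:+C, 5:+C, 6:+C, 7:-C, 8:-C, 9:+C, 10:+C, 11:+B, 12:-B, 13:-C, 14:-B
No rule fires across all 14 points.

none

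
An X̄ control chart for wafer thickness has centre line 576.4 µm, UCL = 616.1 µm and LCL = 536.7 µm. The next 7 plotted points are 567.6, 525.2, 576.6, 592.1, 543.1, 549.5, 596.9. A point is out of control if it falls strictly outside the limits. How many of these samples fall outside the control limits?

Compare each point to [536.7, 616.1]: sample 2 = 525.2 < LCL.

1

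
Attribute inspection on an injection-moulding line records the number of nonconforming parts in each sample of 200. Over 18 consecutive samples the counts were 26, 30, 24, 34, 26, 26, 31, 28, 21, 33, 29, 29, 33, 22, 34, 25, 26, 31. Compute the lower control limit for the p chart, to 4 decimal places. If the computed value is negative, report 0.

0.0673

p̄ = Σdᵢ / (k·n) = 508 / (18 × 200) = 0.14111
LCL = p̄ − 3·√(p̄(1−p̄)/n) = 0.14111 − 3 × 0.02462 = 0.06726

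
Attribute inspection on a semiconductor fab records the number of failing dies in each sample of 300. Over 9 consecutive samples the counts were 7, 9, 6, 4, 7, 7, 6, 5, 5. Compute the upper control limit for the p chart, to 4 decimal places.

0.0454

p̄ = Σdᵢ / (k·n) = 56 / (9 × 300) = 0.02074
UCL = p̄ + 3·√(p̄(1−p̄)/n) = 0.02074 + 3 × √(0.02074×0.97926/300) = 0.02074 + 3 × 0.00823 = 0.04543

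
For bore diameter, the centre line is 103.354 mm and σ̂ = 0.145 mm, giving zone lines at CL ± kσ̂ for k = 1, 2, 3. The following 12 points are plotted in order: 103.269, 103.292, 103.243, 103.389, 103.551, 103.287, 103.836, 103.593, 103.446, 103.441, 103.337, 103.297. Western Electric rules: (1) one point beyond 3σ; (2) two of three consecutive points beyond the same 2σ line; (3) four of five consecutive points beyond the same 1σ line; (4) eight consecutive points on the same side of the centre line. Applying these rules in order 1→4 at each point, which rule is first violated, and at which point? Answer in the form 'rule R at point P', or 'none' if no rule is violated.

rule 1 at point 7

Zone of each point (C = within 1σ̂, B = 1σ̂–2σ̂, A = 2σ̂–3σ̂, * = beyond 3σ̂; sign = side of CL): 1:-C, 2:-C, 3:-C, 4:+C, 5:+B, 6:-C, 7:+*, 8:+B, 9:+C, 10:+C, 11:-C, 12:-C
Rule 1 (one point beyond the 3σ limits) is satisfied at point 7.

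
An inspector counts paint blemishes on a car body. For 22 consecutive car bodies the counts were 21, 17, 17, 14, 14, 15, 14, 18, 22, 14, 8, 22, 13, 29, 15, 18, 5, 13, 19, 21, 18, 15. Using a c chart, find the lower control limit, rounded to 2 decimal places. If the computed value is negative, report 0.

c̄ = (21 + 17 + 17 + 14 + 14 + 15 + 14 + 18 + 22 + 14 + 8 + 22 + 13 + 29 + 15 + 18 + 5 + 13 + 19 + 21 + 18 + 15) / 22 = 362 / 22 = 16.4545
LCL = c̄ − 3√c̄ = 16.4545 − 3 × 4.0564 = 4.2853

4.29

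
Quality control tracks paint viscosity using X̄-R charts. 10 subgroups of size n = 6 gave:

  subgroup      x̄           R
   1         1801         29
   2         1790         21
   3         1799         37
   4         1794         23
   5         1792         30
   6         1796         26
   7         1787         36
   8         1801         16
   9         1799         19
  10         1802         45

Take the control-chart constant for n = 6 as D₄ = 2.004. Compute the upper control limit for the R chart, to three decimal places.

56.513

R̄ = (29 + 21 + 37 + 23 + 30 + 26 + 36 + 16 + 19 + 45) / 10 = 282.0000 / 10 = 28.2000
UCL_R = D₄·R̄ = 2.004 × 28.2000 = 56.5128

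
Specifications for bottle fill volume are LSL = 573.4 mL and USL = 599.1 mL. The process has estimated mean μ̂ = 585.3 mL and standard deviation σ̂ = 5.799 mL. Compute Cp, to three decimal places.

0.739

Cp = (USL − LSL) / (6σ̂) = (599.1 − 573.4) / (6 × 5.799) = 25.7000 / 34.7940 = 0.7386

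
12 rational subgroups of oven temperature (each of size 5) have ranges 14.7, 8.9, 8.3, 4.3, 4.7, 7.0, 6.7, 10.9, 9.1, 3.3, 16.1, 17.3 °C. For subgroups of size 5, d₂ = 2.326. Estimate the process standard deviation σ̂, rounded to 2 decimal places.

R̄ = (14.7 + 8.9 + 8.3 + 4.3 + 4.7 + 7.0 + 6.7 + 10.9 + 9.1 + 3.3 + 16.1 + 17.3) / 12 = 9.2750
σ̂ = R̄ / d₂ = 9.2750 / 2.326 = 3.9875

3.99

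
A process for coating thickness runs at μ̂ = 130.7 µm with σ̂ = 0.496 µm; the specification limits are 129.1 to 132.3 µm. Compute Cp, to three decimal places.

Cp = (USL − LSL) / (6σ̂) = (132.3 − 129.1) / (6 × 0.496) = 3.2000 / 2.9760 = 1.0753

1.075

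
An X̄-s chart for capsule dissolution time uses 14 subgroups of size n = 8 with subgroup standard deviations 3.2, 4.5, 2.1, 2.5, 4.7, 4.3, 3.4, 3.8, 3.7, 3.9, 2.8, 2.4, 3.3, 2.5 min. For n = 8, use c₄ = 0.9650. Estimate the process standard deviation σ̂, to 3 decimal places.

3.486

s̄ = (3.2 + 4.5 + 2.1 + 2.5 + 4.7 + 4.3 + 3.4 + 3.8 + 3.7 + 3.9 + 2.8 + 2.4 + 3.3 + 2.5) / 14 = 3.3643
σ̂ = s̄ / c₄ = 3.3643 / 0.9650 = 3.4863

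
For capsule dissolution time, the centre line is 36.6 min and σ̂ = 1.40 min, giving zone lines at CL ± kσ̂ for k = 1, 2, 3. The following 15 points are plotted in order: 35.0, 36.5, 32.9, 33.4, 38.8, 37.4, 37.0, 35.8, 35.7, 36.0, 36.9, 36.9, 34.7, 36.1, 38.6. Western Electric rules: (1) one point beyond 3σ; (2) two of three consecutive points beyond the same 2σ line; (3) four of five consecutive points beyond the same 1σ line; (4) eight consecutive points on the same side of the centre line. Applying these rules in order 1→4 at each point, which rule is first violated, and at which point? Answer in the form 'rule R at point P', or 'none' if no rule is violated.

rule 2 at point 4

Zone of each point (C = within 1σ̂, B = 1σ̂–2σ̂, A = 2σ̂–3σ̂, * = beyond 3σ̂; sign = side of CL): 1:-B, 2:-C, 3:-A, 4:-A, 5:+B, 6:+C, 7:+C, 8:-C, 9:-C, 10:-C, 11:+C, 12:+C, 13:-B, 14:-C, 15:+B
Rule 2 (two of three consecutive points beyond the same 2σ limit) is satisfied at point 4.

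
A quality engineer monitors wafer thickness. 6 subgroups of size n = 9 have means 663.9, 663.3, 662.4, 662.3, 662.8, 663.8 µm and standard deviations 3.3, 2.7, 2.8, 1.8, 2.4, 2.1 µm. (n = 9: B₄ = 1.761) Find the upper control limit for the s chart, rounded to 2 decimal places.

s̄ = (3.3 + 2.7 + 2.8 + 1.8 + 2.4 + 2.1) / 6 = 2.5167
UCL_s = B₄·s̄ = 1.761 × 2.5167 = 4.4318

4.43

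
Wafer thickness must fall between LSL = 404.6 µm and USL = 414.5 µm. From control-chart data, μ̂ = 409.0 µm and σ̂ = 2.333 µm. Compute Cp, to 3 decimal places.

0.707

Cp = (USL − LSL) / (6σ̂) = (414.5 − 404.6) / (6 × 2.333) = 9.9000 / 13.9980 = 0.7072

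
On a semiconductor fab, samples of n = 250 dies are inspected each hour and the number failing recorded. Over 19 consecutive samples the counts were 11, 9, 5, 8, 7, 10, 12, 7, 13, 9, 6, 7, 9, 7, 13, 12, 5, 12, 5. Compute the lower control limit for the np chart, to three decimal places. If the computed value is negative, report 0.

p̄ = Σdᵢ / (k·n) = 167 / (19 × 250) = 0.03516
LCL = np̄ − 3·√(np̄(1−p̄)) = 8.7895 − 3 × 2.9121 = 0.0531

0.053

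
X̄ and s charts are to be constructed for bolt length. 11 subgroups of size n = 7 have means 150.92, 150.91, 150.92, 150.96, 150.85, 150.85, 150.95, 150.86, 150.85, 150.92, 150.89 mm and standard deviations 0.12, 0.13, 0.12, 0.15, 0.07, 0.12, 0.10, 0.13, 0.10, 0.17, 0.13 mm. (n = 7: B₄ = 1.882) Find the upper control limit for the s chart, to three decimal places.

s̄ = (0.12 + 0.13 + 0.12 + 0.15 + 0.07 + 0.12 + 0.10 + 0.13 + 0.10 + 0.17 + 0.13) / 11 = 0.1218
UCL_s = B₄·s̄ = 1.882 × 0.1218 = 0.2293

0.229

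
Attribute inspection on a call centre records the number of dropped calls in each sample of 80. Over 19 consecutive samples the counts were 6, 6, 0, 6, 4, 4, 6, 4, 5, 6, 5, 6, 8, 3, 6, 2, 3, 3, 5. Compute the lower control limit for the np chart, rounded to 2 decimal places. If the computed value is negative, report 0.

0.00

p̄ = Σdᵢ / (k·n) = 88 / (19 × 80) = 0.05789
LCL = np̄ − 3·√(np̄(1−p̄)) = 4.6316 − 3 × 2.0889 = -1.6351 → 0 (negative, so LCL = 0)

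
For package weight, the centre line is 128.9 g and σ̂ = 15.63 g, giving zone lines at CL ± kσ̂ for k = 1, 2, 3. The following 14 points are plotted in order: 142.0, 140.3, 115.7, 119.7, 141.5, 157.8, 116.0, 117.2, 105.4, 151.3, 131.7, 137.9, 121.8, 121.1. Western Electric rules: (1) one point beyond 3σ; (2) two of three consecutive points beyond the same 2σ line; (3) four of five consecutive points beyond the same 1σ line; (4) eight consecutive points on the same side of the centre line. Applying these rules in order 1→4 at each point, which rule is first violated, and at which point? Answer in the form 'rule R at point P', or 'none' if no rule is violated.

Zone of each point (C = within 1σ̂, B = 1σ̂–2σ̂, A = 2σ̂–3σ̂, * = beyond 3σ̂; sign = side of CL): 1:+C, 2:+C, 3:-C, 4:-C, 5:+C, 6:+B, 7:-C, 8:-C, 9:-B, 10:+B, 11:+C, 12:+C, 13:-C, 14:-C
No rule fires across all 14 points.

none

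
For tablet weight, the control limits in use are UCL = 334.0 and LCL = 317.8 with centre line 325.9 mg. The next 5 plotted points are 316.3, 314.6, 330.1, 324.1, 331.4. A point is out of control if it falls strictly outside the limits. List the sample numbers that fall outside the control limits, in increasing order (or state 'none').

1, 2

Compare each point to [317.8, 334.0]: sample 1 = 316.3 < LCL; sample 2 = 314.6 < LCL.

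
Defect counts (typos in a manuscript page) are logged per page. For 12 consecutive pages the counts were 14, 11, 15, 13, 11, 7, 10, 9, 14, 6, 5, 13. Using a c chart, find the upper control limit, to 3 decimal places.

20.465

c̄ = (14 + 11 + 15 + 13 + 11 + 7 + 10 + 9 + 14 + 6 + 5 + 13) / 12 = 128 / 12 = 10.6667
UCL = c̄ + 3√c̄ = 10.6667 + 3 × √10.6667 = 10.6667 + 3 × 3.2660 = 20.4646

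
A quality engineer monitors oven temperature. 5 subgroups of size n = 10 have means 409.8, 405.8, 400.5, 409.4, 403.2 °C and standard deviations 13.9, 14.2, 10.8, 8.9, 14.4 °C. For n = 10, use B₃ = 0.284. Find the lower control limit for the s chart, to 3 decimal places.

3.533

s̄ = (13.9 + 14.2 + 10.8 + 8.9 + 14.4) / 5 = 12.4400
LCL_s = B₃·s̄ = 0.284 × 12.4400 = 3.5330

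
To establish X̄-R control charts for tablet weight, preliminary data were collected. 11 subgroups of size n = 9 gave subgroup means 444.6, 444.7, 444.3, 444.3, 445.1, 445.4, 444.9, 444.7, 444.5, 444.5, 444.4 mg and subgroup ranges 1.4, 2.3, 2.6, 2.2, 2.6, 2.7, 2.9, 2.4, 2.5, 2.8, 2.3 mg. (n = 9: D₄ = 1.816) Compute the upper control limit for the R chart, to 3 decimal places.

R̄ = (1.4 + 2.3 + 2.6 + 2.2 + 2.6 + 2.7 + 2.9 + 2.4 + 2.5 + 2.8 + 2.3) / 11 = 26.7000 / 11 = 2.4273
UCL_R = D₄·R̄ = 1.816 × 2.4273 = 4.4079

4.408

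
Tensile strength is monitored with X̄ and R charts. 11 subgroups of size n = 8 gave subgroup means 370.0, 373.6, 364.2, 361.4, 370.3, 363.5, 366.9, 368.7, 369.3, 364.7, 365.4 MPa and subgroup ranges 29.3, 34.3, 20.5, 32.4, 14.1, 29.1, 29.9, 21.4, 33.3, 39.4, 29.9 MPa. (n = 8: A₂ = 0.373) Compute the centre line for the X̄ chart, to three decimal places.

X̄̄ = (370.0 + 373.6 + 364.2 + 361.4 + 370.3 + 363.5 + 366.9 + 368.7 + 369.3 + 364.7 + 365.4) / 11 = 4038.0000 / 11 = 367.0909
CL = X̄̄ = 367.0909

367.091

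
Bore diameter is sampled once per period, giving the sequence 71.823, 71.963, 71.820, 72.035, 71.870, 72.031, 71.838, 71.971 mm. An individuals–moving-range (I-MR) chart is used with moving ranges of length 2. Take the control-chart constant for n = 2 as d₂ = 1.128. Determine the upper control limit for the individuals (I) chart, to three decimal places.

X̄ = (71.823 + 71.963 + 71.820 + 72.035 + 71.870 + 72.031 + 71.838 + 71.971) / 8 = 71.9189
Moving ranges: 0.140, 0.143, 0.215, 0.165, 0.161, 0.193, 0.133; M̄R̄ = 1.1500 / 7 = 0.1643
UCL = X̄ + 3·M̄R̄/d₂ = 71.9189 + 3 × 0.1643 / 1.128 = 72.3558

72.356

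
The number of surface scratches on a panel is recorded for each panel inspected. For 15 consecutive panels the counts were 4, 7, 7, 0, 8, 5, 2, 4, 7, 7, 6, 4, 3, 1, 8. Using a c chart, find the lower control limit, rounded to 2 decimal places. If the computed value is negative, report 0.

0.00

c̄ = (4 + 7 + 7 + 0 + 8 + 5 + 2 + 4 + 7 + 7 + 6 + 4 + 3 + 1 + 8) / 15 = 73 / 15 = 4.8667
LCL = c̄ − 3√c̄ = 4.8667 − 3 × 2.2061 = -1.7515 → 0 (cannot be negative)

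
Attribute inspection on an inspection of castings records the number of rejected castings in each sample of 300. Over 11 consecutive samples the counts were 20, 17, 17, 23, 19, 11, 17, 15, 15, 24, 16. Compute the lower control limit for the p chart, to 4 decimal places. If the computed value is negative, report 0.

0.0180

p̄ = Σdᵢ / (k·n) = 194 / (11 × 300) = 0.05879
LCL = p̄ − 3·√(p̄(1−p̄)/n) = 0.05879 − 3 × 0.01358 = 0.01805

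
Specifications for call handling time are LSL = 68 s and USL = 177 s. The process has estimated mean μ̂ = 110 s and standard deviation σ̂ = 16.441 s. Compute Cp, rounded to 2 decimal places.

Cp = (USL − LSL) / (6σ̂) = (177 − 68) / (6 × 16.441) = 109.0000 / 98.6460 = 1.1050

1.10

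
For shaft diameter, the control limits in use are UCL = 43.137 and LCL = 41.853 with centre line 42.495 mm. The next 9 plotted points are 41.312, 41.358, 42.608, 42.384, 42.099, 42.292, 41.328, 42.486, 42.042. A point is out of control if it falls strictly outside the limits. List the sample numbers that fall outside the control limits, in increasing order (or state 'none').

Compare each point to [41.853, 43.137]: sample 1 = 41.312 < LCL; sample 2 = 41.358 < LCL; sample 7 = 41.328 < LCL.

1, 2, 7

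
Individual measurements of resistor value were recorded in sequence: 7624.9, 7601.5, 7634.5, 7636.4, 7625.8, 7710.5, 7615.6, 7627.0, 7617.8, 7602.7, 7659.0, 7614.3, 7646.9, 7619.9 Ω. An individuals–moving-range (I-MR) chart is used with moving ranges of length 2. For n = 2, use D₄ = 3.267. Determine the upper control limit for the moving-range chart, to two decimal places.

111.78

Moving ranges: 23.4, 33.0, 1.9, 10.6, 84.7, 94.9, 11.4, 9.2, 15.1, 56.3, 44.7, 32.6, 27.0; M̄R̄ = 444.8000 / 13 = 34.2154
UCL_MR = D₄·M̄R̄ = 3.267 × 34.2154 = 111.7817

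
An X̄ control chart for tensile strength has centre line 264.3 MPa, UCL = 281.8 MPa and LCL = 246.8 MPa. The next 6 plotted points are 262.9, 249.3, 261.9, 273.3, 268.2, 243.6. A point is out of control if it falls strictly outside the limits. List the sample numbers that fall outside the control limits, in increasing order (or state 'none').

6

Compare each point to [246.8, 281.8]: sample 6 = 243.6 < LCL.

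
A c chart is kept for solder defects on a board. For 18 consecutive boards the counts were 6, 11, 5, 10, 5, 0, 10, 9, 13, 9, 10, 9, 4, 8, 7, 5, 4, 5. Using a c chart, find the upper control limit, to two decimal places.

15.28

c̄ = (6 + 11 + 5 + 10 + 5 + 0 + 10 + 9 + 13 + 9 + 10 + 9 + 4 + 8 + 7 + 5 + 4 + 5) / 18 = 130 / 18 = 7.2222
UCL = c̄ + 3√c̄ = 7.2222 + 3 × √7.2222 = 7.2222 + 3 × 2.6874 = 15.2845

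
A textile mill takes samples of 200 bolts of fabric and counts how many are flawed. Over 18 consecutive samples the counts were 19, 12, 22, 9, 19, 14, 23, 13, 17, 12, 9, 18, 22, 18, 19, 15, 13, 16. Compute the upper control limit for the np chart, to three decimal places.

27.658

p̄ = Σdᵢ / (k·n) = 290 / (18 × 200) = 0.08056
UCL = np̄ + 3·√(np̄(1−p̄)) = 16.1111 + 3 × √(16.1111×0.91944) = 16.1111 + 3 × 3.8488 = 27.6575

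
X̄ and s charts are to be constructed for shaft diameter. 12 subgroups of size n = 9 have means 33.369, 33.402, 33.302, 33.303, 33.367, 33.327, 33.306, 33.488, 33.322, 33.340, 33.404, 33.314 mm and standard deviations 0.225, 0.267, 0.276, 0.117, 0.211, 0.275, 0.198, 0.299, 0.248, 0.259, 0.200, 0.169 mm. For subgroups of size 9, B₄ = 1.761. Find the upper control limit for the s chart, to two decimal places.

0.40

s̄ = (0.225 + 0.267 + 0.276 + 0.117 + 0.211 + 0.275 + 0.198 + 0.299 + 0.248 + 0.259 + 0.200 + 0.169) / 12 = 0.2287
UCL_s = B₄·s̄ = 1.761 × 0.2287 = 0.4027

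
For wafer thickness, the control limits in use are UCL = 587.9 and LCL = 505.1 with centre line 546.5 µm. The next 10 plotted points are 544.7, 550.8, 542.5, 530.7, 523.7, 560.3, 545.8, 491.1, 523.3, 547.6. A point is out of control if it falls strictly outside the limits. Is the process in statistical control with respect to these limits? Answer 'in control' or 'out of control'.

out of control

Compare each point to [505.1, 587.9]: sample 8 = 491.1 < LCL.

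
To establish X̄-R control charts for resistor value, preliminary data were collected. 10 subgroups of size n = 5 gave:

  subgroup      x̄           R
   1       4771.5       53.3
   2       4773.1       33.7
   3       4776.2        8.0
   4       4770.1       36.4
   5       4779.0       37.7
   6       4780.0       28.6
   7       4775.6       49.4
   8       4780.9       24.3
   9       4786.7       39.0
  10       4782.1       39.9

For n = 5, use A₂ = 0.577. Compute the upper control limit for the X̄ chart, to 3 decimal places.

X̄̄ = (4771.5 + 4773.1 + 4776.2 + 4770.1 + 4779.0 + 4780.0 + 4775.6 + 4780.9 + 4786.7 + 4782.1) / 10 = 47775.2000 / 10 = 4777.5200
R̄ = (53.3 + 33.7 + 8.0 + 36.4 + 37.7 + 28.6 + 49.4 + 24.3 + 39.0 + 39.9) / 10 = 350.3000 / 10 = 35.0300
UCL = X̄̄ + A₂·R̄ = 4777.5200 + 0.577 × 35.0300 = 4797.7323

4797.732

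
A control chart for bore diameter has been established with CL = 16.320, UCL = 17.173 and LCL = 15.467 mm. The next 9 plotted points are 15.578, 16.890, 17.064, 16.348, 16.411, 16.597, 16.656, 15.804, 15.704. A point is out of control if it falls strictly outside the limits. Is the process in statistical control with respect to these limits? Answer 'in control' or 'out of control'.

in control

All 9 points lie within [15.467, 17.173].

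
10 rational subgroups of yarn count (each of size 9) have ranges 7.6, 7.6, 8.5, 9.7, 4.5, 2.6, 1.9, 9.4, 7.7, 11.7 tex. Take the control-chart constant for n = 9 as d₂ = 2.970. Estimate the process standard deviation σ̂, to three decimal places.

2.397

R̄ = (7.6 + 7.6 + 8.5 + 9.7 + 4.5 + 2.6 + 1.9 + 9.4 + 7.7 + 11.7) / 10 = 7.1200
σ̂ = R̄ / d₂ = 7.1200 / 2.970 = 2.3973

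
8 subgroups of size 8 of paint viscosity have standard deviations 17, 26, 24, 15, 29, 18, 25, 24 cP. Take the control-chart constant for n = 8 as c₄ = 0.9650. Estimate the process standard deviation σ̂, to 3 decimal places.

23.057

s̄ = (17 + 26 + 24 + 15 + 29 + 18 + 25 + 24) / 8 = 22.2500
σ̂ = s̄ / c₄ = 22.2500 / 0.9650 = 23.0570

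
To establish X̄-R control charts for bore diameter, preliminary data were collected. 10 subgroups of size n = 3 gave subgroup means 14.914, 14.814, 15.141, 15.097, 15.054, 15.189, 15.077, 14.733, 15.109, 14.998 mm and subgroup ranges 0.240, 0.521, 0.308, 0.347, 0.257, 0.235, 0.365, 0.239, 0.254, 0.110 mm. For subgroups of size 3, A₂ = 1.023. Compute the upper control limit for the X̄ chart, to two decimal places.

X̄̄ = (14.914 + 14.814 + 15.141 + 15.097 + 15.054 + 15.189 + 15.077 + 14.733 + 15.109 + 14.998) / 10 = 150.1260 / 10 = 15.0126
R̄ = (0.240 + 0.521 + 0.308 + 0.347 + 0.257 + 0.235 + 0.365 + 0.239 + 0.254 + 0.110) / 10 = 2.8760 / 10 = 0.2876
UCL = X̄̄ + A₂·R̄ = 15.0126 + 1.023 × 0.2876 = 15.3068

15.31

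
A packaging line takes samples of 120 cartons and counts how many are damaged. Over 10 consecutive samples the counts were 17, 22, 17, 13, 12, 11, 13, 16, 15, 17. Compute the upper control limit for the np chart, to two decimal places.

p̄ = Σdᵢ / (k·n) = 153 / (10 × 120) = 0.12750
UCL = np̄ + 3·√(np̄(1−p̄)) = 15.3000 + 3 × √(15.3000×0.87250) = 15.3000 + 3 × 3.6537 = 26.2610

26.26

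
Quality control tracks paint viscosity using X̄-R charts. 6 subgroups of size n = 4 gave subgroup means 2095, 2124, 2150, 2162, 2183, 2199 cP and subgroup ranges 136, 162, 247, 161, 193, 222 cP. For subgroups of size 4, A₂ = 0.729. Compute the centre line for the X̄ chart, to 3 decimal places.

2152.167

X̄̄ = (2095 + 2124 + 2150 + 2162 + 2183 + 2199) / 6 = 12913.0000 / 6 = 2152.1667
CL = X̄̄ = 2152.1667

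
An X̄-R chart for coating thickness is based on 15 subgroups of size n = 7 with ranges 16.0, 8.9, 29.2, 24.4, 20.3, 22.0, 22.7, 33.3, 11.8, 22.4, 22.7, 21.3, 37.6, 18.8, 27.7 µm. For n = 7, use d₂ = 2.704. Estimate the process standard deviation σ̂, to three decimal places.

8.360

R̄ = (16.0 + 8.9 + 29.2 + 24.4 + 20.3 + 22.0 + 22.7 + 33.3 + 11.8 + 22.4 + 22.7 + 21.3 + 37.6 + 18.8 + 27.7) / 15 = 22.6067
σ̂ = R̄ / d₂ = 22.6067 / 2.704 = 8.3605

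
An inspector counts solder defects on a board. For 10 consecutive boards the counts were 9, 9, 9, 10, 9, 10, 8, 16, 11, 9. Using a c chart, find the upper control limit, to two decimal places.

19.49

c̄ = (9 + 9 + 9 + 10 + 9 + 10 + 8 + 16 + 11 + 9) / 10 = 100 / 10 = 10.0000
UCL = c̄ + 3√c̄ = 10.0000 + 3 × √10.0000 = 10.0000 + 3 × 3.1623 = 19.4868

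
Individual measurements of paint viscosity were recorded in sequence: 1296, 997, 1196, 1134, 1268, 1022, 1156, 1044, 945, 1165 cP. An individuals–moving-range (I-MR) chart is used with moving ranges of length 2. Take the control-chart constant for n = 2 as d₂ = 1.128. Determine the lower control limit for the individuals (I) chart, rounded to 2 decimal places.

677.56

X̄ = (1296 + 997 + 1196 + 1134 + 1268 + 1022 + 1156 + 1044 + 945 + 1165) / 10 = 1122.3000
Moving ranges: 299, 199, 62, 134, 246, 134, 112, 99, 220; M̄R̄ = 1505.0000 / 9 = 167.2222
LCL = X̄ − 3·M̄R̄/d₂ = 1122.3000 − 3 × 167.2222 / 1.128 = 677.5600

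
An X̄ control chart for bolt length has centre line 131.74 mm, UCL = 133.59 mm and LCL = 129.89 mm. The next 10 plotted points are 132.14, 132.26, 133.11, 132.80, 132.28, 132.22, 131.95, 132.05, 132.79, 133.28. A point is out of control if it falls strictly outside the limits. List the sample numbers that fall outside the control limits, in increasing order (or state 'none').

none

All 10 points lie within [129.89, 133.59].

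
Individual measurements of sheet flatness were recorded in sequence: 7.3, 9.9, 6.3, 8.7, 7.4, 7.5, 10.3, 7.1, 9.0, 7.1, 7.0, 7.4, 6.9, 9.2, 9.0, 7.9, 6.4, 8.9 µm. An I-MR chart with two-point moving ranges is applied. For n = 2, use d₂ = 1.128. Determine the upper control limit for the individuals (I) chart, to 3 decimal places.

X̄ = (7.3 + 9.9 + 6.3 + 8.7 + 7.4 + 7.5 + 10.3 + 7.1 + 9.0 + 7.1 + 7.0 + 7.4 + 6.9 + 9.2 + 9.0 + 7.9 + 6.4 + 8.9) / 18 = 7.9611
Moving ranges: 2.6, 3.6, 2.4, 1.3, 0.1, 2.8, 3.2, 1.9, 1.9, 0.1, 0.4, 0.5, 2.3, 0.2, 1.1, 1.5, 2.5; M̄R̄ = 28.4000 / 17 = 1.6706
UCL = X̄ + 3·M̄R̄/d₂ = 7.9611 + 3 × 1.6706 / 1.128 = 12.4042

12.404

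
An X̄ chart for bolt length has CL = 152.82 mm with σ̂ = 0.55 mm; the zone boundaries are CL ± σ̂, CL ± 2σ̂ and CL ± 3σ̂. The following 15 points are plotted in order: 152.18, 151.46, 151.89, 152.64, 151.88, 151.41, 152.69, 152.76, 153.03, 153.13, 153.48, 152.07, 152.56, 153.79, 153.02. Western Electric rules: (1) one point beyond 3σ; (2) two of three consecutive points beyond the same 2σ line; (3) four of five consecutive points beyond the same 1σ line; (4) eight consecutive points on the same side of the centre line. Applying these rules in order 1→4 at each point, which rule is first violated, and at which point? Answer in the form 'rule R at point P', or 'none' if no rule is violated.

Zone of each point (C = within 1σ̂, B = 1σ̂–2σ̂, A = 2σ̂–3σ̂, * = beyond 3σ̂; sign = side of CL): 1:-B, 2:-A, 3:-B, 4:-C, 5:-B, 6:-A, 7:-C, 8:-C, 9:+C, 10:+C, 11:+B, 12:-B, 13:-C, 14:+B, 15:+C
Rule 3 (four of five consecutive points beyond the same 1σ limit) is satisfied at point 5.

rule 3 at point 5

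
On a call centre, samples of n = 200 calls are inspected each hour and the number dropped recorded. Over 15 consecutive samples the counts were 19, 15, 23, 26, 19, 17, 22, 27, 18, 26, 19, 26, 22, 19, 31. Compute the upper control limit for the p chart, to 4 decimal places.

p̄ = Σdᵢ / (k·n) = 329 / (15 × 200) = 0.10967
UCL = p̄ + 3·√(p̄(1−p̄)/n) = 0.10967 + 3 × √(0.10967×0.89033/200) = 0.10967 + 3 × 0.02210 = 0.17595

0.1760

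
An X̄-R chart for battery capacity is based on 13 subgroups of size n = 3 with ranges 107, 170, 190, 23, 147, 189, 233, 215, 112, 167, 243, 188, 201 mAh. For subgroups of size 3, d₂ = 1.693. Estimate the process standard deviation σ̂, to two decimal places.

99.28

R̄ = (107 + 170 + 190 + 23 + 147 + 189 + 233 + 215 + 112 + 167 + 243 + 188 + 201) / 13 = 168.0769
σ̂ = R̄ / d₂ = 168.0769 / 1.693 = 99.2776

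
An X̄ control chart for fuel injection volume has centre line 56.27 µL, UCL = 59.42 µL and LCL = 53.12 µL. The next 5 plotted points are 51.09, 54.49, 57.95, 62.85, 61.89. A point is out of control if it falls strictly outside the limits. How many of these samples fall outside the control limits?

Compare each point to [53.12, 59.42]: sample 1 = 51.09 < LCL; sample 4 = 62.85 > UCL; sample 5 = 61.89 > UCL.

3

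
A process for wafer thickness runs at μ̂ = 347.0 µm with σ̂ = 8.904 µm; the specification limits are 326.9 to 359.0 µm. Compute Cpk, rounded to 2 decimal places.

0.45

Cpu = (USL − μ̂) / (3σ̂) = (359.0 − 347.0) / (3 × 8.904) = 0.4492; Cpl = (μ̂ − LSL) / (3σ̂) = (347.0 − 326.9) / (3 × 8.904) = 0.7525; Cpk = min(Cpu, Cpl) = 0.4492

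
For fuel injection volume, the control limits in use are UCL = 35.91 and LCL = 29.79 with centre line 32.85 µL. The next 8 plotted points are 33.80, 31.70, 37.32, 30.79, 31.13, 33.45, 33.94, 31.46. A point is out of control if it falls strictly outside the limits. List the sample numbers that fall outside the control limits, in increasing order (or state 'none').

3

Compare each point to [29.79, 35.91]: sample 3 = 37.32 > UCL.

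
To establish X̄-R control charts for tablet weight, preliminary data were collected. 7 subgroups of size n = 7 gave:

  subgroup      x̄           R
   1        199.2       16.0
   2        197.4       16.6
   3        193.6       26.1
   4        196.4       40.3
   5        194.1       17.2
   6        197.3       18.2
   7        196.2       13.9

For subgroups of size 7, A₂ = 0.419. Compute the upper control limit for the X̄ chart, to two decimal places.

X̄̄ = (199.2 + 197.4 + 193.6 + 196.4 + 194.1 + 197.3 + 196.2) / 7 = 1374.2000 / 7 = 196.3143
R̄ = (16.0 + 16.6 + 26.1 + 40.3 + 17.2 + 18.2 + 13.9) / 7 = 148.3000 / 7 = 21.1857
UCL = X̄̄ + A₂·R̄ = 196.3143 + 0.419 × 21.1857 = 205.1911

205.19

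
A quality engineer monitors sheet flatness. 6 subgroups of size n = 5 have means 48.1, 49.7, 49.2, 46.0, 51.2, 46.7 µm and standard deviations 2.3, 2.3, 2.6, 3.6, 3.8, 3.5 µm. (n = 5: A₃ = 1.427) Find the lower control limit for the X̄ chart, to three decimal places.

X̄̄ = (48.1 + 49.7 + 49.2 + 46.0 + 51.2 + 46.7) / 6 = 48.4833
s̄ = (2.3 + 2.3 + 2.6 + 3.6 + 3.8 + 3.5) / 6 = 3.0167
LCL = X̄̄ − A₃·s̄ = 48.4833 − 1.427 × 3.0167 = 44.1786

44.179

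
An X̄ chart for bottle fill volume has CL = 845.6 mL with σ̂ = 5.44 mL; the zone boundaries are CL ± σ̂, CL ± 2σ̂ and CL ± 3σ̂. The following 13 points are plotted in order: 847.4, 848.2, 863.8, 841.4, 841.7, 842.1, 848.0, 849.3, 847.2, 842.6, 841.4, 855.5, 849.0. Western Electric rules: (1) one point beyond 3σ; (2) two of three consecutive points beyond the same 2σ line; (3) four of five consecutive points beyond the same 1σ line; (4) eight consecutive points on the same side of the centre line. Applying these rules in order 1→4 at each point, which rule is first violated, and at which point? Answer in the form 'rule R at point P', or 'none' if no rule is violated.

Zone of each point (C = within 1σ̂, B = 1σ̂–2σ̂, A = 2σ̂–3σ̂, * = beyond 3σ̂; sign = side of CL): 1:+C, 2:+C, 3:+*, 4:-C, 5:-C, 6:-C, 7:+C, 8:+C, 9:+C, 10:-C, 11:-C, 12:+B, 13:+C
Rule 1 (one point beyond the 3σ limits) is satisfied at point 3.

rule 1 at point 3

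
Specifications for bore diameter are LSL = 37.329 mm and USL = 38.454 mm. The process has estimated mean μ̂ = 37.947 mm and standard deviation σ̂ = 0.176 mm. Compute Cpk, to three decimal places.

Cpu = (USL − μ̂) / (3σ̂) = (38.454 − 37.947) / (3 × 0.176) = 0.9602; Cpl = (μ̂ − LSL) / (3σ̂) = (37.947 − 37.329) / (3 × 0.176) = 1.1705; Cpk = min(Cpu, Cpl) = 0.9602

0.960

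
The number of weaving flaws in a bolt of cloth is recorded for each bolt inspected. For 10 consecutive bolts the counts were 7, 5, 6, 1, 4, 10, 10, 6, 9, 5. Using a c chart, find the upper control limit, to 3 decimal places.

13.830

c̄ = (7 + 5 + 6 + 1 + 4 + 10 + 10 + 6 + 9 + 5) / 10 = 63 / 10 = 6.3000
UCL = c̄ + 3√c̄ = 6.3000 + 3 × √6.3000 = 6.3000 + 3 × 2.5100 = 13.8299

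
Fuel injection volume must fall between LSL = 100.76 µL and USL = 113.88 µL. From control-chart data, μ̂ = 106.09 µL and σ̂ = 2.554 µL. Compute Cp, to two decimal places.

0.86

Cp = (USL − LSL) / (6σ̂) = (113.88 − 100.76) / (6 × 2.554) = 13.1200 / 15.3240 = 0.8562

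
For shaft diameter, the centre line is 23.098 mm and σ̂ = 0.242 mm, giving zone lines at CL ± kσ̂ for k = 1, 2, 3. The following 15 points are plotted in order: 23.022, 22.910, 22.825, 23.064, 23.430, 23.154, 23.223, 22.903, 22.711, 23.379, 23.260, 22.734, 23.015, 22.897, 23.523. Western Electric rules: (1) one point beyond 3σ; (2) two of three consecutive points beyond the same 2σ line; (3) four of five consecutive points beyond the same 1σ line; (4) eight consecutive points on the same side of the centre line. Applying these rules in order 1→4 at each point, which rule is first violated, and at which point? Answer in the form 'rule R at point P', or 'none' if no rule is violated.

Zone of each point (C = within 1σ̂, B = 1σ̂–2σ̂, A = 2σ̂–3σ̂, * = beyond 3σ̂; sign = side of CL): 1:-C, 2:-C, 3:-B, 4:-C, 5:+B, 6:+C, 7:+C, 8:-C, 9:-B, 10:+B, 11:+C, 12:-B, 13:-C, 14:-C, 15:+B
No rule fires across all 15 points.

none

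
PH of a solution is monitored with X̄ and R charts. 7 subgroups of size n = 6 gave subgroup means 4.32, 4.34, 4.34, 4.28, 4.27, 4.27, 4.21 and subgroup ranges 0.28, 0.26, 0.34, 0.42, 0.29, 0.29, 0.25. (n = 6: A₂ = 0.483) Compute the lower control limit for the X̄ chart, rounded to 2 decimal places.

4.14

X̄̄ = (4.32 + 4.34 + 4.34 + 4.28 + 4.27 + 4.27 + 4.21) / 7 = 30.0300 / 7 = 4.2900
R̄ = (0.28 + 0.26 + 0.34 + 0.42 + 0.29 + 0.29 + 0.25) / 7 = 2.1300 / 7 = 0.3043
LCL = X̄̄ − A₂·R̄ = 4.2900 − 0.483 × 0.3043 = 4.1430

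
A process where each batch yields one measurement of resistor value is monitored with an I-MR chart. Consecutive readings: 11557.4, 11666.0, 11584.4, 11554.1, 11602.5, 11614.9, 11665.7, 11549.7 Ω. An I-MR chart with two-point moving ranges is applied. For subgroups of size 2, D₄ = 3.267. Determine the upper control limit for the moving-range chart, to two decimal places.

Moving ranges: 108.6, 81.6, 30.3, 48.4, 12.4, 50.8, 116.0; M̄R̄ = 448.1000 / 7 = 64.0143
UCL_MR = D₄·M̄R̄ = 3.267 × 64.0143 = 209.1347

209.13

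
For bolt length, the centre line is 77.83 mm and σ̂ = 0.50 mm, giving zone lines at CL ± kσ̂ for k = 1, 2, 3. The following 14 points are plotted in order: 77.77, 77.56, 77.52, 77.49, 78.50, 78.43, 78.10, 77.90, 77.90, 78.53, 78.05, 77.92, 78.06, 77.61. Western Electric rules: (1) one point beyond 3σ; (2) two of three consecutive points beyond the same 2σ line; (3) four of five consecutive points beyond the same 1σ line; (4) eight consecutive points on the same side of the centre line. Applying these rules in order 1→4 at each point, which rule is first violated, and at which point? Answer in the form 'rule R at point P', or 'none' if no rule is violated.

rule 4 at point 12

Zone of each point (C = within 1σ̂, B = 1σ̂–2σ̂, A = 2σ̂–3σ̂, * = beyond 3σ̂; sign = side of CL): 1:-C, 2:-C, 3:-C, 4:-C, 5:+B, 6:+B, 7:+C, 8:+C, 9:+C, 10:+B, 11:+C, 12:+C, 13:+C, 14:-C
Rule 4 (eight consecutive points on the same side of the centre line) is satisfied at point 12.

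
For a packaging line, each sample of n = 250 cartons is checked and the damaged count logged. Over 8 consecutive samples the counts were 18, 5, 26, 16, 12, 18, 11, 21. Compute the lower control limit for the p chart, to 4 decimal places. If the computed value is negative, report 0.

0.0172

p̄ = Σdᵢ / (k·n) = 127 / (8 × 250) = 0.06350
LCL = p̄ − 3·√(p̄(1−p̄)/n) = 0.06350 − 3 × 0.01542 = 0.01723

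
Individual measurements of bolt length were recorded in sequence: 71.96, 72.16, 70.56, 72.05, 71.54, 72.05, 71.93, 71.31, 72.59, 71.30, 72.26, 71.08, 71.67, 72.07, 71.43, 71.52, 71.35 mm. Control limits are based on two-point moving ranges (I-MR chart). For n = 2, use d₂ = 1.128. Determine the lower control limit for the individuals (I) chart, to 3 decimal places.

X̄ = (71.96 + 72.16 + 70.56 + 72.05 + 71.54 + 72.05 + 71.93 + 71.31 + 72.59 + 71.30 + 72.26 + 71.08 + 71.67 + 72.07 + 71.43 + 71.52 + 71.35) / 17 = 71.6959
Moving ranges: 0.20, 1.60, 1.49, 0.51, 0.51, 0.12, 0.62, 1.28, 1.29, 0.96, 1.18, 0.59, 0.40, 0.64, 0.09, 0.17; M̄R̄ = 11.6500 / 16 = 0.7281
LCL = X̄ − 3·M̄R̄/d₂ = 71.6959 − 3 × 0.7281 / 1.128 = 69.7594

69.759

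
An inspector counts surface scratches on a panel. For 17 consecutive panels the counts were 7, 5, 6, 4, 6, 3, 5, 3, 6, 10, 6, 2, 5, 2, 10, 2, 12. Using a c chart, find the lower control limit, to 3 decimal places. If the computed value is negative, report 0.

c̄ = (7 + 5 + 6 + 4 + 6 + 3 + 5 + 3 + 6 + 10 + 6 + 2 + 5 + 2 + 10 + 2 + 12) / 17 = 94 / 17 = 5.5294
LCL = c̄ − 3√c̄ = 5.5294 − 3 × 2.3515 = -1.5250 → 0 (cannot be negative)

0.000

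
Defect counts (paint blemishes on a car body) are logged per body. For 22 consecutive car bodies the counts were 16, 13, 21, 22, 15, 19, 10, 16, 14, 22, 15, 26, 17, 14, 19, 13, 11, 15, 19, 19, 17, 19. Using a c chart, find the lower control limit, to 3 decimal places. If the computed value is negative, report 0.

c̄ = (16 + 13 + 21 + 22 + 15 + 19 + 10 + 16 + 14 + 22 + 15 + 26 + 17 + 14 + 19 + 13 + 11 + 15 + 19 + 19 + 17 + 19) / 22 = 372 / 22 = 16.9091
LCL = c̄ − 3√c̄ = 16.9091 − 3 × 4.1121 = 4.5729

4.573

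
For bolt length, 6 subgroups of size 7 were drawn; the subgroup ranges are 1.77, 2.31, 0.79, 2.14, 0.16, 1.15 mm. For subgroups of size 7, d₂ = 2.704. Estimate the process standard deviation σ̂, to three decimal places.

0.513

R̄ = (1.77 + 2.31 + 0.79 + 2.14 + 0.16 + 1.15) / 6 = 1.3867
σ̂ = R̄ / d₂ = 1.3867 / 2.704 = 0.5128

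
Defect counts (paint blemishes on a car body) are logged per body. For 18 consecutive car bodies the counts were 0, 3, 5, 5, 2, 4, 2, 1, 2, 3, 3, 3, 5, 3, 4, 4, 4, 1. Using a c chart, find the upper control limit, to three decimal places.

c̄ = (0 + 3 + 5 + 5 + 2 + 4 + 2 + 1 + 2 + 3 + 3 + 3 + 5 + 3 + 4 + 4 + 4 + 1) / 18 = 54 / 18 = 3.0000
UCL = c̄ + 3√c̄ = 3.0000 + 3 × √3.0000 = 3.0000 + 3 × 1.7321 = 8.1962

8.196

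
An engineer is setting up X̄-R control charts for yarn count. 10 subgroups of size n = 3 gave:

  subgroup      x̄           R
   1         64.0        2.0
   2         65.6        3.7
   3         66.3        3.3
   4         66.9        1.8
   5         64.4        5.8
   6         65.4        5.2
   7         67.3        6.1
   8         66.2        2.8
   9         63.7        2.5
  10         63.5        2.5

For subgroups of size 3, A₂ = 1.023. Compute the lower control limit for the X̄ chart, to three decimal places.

X̄̄ = (64.0 + 65.6 + 66.3 + 66.9 + 64.4 + 65.4 + 67.3 + 66.2 + 63.7 + 63.5) / 10 = 653.3000 / 10 = 65.3300
R̄ = (2.0 + 3.7 + 3.3 + 1.8 + 5.8 + 5.2 + 6.1 + 2.8 + 2.5 + 2.5) / 10 = 35.7000 / 10 = 3.5700
LCL = X̄̄ − A₂·R̄ = 65.3300 − 1.023 × 3.5700 = 61.6779

61.678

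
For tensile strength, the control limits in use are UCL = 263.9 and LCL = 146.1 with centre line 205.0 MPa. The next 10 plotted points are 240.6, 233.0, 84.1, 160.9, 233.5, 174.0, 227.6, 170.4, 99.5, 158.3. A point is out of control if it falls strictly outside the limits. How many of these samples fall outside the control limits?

2

Compare each point to [146.1, 263.9]: sample 3 = 84.1 < LCL; sample 9 = 99.5 < LCL.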